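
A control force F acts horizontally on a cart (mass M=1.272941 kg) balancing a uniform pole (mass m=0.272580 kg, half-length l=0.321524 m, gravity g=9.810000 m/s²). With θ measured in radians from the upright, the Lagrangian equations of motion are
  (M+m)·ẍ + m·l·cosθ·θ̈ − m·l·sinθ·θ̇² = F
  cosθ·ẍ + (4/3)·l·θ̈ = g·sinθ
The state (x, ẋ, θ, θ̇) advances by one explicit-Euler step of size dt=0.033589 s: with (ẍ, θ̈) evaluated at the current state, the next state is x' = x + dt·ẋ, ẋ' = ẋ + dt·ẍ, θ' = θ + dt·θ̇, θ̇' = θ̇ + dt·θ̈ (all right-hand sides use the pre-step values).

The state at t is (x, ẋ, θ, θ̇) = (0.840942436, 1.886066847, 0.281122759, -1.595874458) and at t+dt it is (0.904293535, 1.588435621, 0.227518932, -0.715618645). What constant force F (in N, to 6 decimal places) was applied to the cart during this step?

F = -11.550127 N

ẍ = (ẋ'−ẋ)/dt = (1.588435621−1.886066847)/0.033589 = -8.860973
θ̈ = (θ̇'−θ̇)/dt = (-0.715618645−-1.595874458)/0.033589 = 26.206669
sinθ=0.277435, cosθ=0.960745
F = (M+m)·ẍ + m·l·cosθ·θ̈ − m·l·sinθ·θ̇² = -13.694820 + 2.206618 − 0.061925 = -11.550127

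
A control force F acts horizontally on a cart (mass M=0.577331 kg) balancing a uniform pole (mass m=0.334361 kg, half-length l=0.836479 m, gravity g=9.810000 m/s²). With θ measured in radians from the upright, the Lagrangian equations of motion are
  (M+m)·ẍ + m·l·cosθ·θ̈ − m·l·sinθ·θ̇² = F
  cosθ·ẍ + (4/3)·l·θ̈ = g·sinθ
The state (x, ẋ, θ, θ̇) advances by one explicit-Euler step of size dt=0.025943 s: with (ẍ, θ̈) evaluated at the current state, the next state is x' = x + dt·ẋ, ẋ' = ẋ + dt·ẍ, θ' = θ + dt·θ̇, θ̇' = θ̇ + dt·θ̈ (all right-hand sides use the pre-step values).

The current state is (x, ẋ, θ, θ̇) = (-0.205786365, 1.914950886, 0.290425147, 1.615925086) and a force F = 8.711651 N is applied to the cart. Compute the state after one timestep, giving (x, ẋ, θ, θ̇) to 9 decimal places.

sinθ=0.286359594, cosθ=0.958122217
temp = (F + m·l·θ̇²·sinθ)/(M+m) = (8.711651 + 0.209134095)/0.911692 = 9.784867143
θ̈ = (g·sinθ − cosθ·temp)/(l·(4/3 − m·cos²θ/(M+m))) = -7.875771615
ẍ = temp − m·l·θ̈·cosθ/(M+m) = 12.099790082
Euler: x'=-0.205786365+0.025943·1.914950886=-0.156106794, ẋ'=1.914950886+0.025943·12.099790082=2.228855740
       θ'=0.290425147+0.025943·1.615925086=0.332347092, θ̇'=1.615925086+0.025943·-7.875771615=1.411603943

(-0.156106794, 2.228855740, 0.332347092, 1.411603943)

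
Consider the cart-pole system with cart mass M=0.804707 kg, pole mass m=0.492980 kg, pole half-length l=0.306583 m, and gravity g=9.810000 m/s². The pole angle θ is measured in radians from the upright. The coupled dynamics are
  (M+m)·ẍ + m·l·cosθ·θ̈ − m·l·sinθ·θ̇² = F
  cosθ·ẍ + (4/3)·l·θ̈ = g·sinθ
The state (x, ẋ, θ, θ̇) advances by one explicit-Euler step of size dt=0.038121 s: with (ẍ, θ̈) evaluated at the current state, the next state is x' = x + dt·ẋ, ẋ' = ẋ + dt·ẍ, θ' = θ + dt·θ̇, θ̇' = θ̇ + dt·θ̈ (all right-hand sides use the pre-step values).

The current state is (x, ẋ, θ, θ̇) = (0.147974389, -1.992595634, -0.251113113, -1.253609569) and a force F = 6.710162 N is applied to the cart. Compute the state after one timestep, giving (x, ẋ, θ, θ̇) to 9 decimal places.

sinθ=-0.248482315, cosθ=0.968636433
temp = (F + m·l·θ̇²·sinθ)/(M+m) = (6.710162 + -0.059019762)/1.297687 = 5.125382499
θ̈ = (g·sinθ − cosθ·temp)/(l·(4/3 − m·cos²θ/(M+m))) = -24.715315724
ẍ = temp − m·l·θ̈·cosθ/(M+m) = 7.913649627
Euler: x'=0.147974389+0.038121·-1.992595634=0.072014651, ẋ'=-1.992595634+0.038121·7.913649627=-1.690919397
       θ'=-0.251113113+0.038121·-1.253609569=-0.298901963, θ̇'=-1.253609569+0.038121·-24.715315724=-2.195782120

(0.072014651, -1.690919397, -0.298901963, -2.195782120)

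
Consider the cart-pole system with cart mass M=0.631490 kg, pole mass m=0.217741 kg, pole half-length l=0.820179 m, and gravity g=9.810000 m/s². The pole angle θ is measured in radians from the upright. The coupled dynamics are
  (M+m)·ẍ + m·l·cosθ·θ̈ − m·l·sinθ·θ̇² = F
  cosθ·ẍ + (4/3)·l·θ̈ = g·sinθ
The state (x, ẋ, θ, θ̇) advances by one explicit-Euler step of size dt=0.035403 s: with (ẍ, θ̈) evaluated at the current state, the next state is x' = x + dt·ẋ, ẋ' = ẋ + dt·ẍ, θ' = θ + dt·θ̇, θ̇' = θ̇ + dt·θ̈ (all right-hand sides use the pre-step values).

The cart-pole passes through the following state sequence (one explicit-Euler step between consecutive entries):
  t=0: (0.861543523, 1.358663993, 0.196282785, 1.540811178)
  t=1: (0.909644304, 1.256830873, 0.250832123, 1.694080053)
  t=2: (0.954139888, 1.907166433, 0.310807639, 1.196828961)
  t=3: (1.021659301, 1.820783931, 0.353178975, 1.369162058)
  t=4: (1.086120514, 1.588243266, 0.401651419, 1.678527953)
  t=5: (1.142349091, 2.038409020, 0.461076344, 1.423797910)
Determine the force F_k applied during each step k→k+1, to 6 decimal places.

step 0→1:
  ẍ = (ẋ'−ẋ)/dt = (1.256830873−1.358663993)/0.035403 = -2.876398
  θ̈ = (θ̇'−θ̇)/dt = (1.694080053−1.540811178)/0.035403 = 4.329262
  sinθ=0.195025, cosθ=0.980798
  F = (M+m)·ẍ + m·l·cosθ·θ̈ − m·l·sinθ·θ̇² = -2.442726 + 0.758302 − 0.082687 = -1.767111
step 1→2:
  ẍ = (ẋ'−ẋ)/dt = (1.907166433−1.256830873)/0.035403 = 18.369504
  θ̈ = (θ̇'−θ̇)/dt = (1.196828961−1.694080053)/0.035403 = -14.045451
  sinθ=0.248210, cosθ=0.968706
  F = (M+m)·ẍ + m·l·cosθ·θ̈ − m·l·sinθ·θ̇² = 15.599952 + -2.429834 − 0.127214 = 13.042904
step 2→3:
  ẍ = (ẋ'−ẋ)/dt = (1.820783931−1.907166433)/0.035403 = -2.439977
  θ̈ = (θ̇'−θ̇)/dt = (1.369162058−1.196828961)/0.035403 = 4.867754
  sinθ=0.305828, cosθ=0.952087
  F = (M+m)·ẍ + m·l·cosθ·θ̈ − m·l·sinθ·θ̇² = -2.072104 + 0.827664 − 0.078233 = -1.322673
step 3→4:
  ẍ = (ẋ'−ẋ)/dt = (1.588243266−1.820783931)/0.035403 = -6.568389
  θ̈ = (θ̇'−θ̇)/dt = (1.678527953−1.369162058)/0.035403 = 8.738409
  sinθ=0.345882, cosθ=0.938278
  F = (M+m)·ẍ + m·l·cosθ·θ̈ − m·l·sinθ·θ̇² = -5.578079 + 1.464242 − 0.115794 = -4.229632
step 4→5:
  ẍ = (ẋ'−ẋ)/dt = (2.038409020−1.588243266)/0.035403 = 12.715469
  θ̈ = (θ̇'−θ̇)/dt = (1.423797910−1.678527953)/0.035403 = -7.195154
  sinθ=0.390939, cosθ=0.920417
  F = (M+m)·ẍ + m·l·cosθ·θ̈ − m·l·sinθ·θ̇² = 10.798371 + -1.182697 − 0.196705 = 9.418969

F_0 = -1.767111 N
F_1 = 13.042904 N
F_2 = -1.322673 N
F_3 = -4.229632 N
F_4 = 9.418969 N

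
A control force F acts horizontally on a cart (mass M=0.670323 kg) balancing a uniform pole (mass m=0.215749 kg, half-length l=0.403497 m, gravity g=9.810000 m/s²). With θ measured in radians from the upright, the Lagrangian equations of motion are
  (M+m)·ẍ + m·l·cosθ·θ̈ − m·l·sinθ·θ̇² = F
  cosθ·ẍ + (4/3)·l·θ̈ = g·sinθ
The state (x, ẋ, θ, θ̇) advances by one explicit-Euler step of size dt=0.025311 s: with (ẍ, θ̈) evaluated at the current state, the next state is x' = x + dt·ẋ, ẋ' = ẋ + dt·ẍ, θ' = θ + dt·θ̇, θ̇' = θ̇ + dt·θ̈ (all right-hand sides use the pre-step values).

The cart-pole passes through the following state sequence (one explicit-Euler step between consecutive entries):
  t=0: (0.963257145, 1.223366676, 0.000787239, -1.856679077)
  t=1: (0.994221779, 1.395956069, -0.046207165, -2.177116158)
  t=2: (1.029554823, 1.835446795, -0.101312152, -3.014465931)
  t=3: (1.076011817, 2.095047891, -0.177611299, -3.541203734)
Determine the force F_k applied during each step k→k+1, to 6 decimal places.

step 0→1:
  ẍ = (ẋ'−ẋ)/dt = (1.395956069−1.223366676)/0.025311 = 6.818750
  θ̈ = (θ̇'−θ̇)/dt = (-2.177116158−-1.856679077)/0.025311 = -12.659993
  sinθ=0.000787, cosθ=1.000000
  F = (M+m)·ẍ + m·l·cosθ·θ̈ − m·l·sinθ·θ̇² = 6.041904 + -1.102104 − 0.000236 = 4.939564
step 1→2:
  ẍ = (ẋ'−ẋ)/dt = (1.835446795−1.395956069)/0.025311 = 17.363626
  θ̈ = (θ̇'−θ̇)/dt = (-3.014465931−-2.177116158)/0.025311 = -33.082445
  sinθ=-0.046191, cosθ=0.998933
  F = (M+m)·ẍ + m·l·cosθ·θ̈ − m·l·sinθ·θ̇² = 15.385422 + -2.876888 − -0.019059 = 12.527594
step 2→3:
  ẍ = (ẋ'−ẋ)/dt = (2.095047891−1.835446795)/0.025311 = 10.256454
  θ̈ = (θ̇'−θ̇)/dt = (-3.541203734−-3.014465931)/0.025311 = -20.810628
  sinθ=-0.101139, cosθ=0.994872
  F = (M+m)·ẍ + m·l·cosθ·θ̈ − m·l·sinθ·θ̇² = 9.087956 + -1.802360 − -0.080007 = 7.365603

F_0 = 4.939564 N
F_1 = 12.527594 N
F_2 = 7.365603 N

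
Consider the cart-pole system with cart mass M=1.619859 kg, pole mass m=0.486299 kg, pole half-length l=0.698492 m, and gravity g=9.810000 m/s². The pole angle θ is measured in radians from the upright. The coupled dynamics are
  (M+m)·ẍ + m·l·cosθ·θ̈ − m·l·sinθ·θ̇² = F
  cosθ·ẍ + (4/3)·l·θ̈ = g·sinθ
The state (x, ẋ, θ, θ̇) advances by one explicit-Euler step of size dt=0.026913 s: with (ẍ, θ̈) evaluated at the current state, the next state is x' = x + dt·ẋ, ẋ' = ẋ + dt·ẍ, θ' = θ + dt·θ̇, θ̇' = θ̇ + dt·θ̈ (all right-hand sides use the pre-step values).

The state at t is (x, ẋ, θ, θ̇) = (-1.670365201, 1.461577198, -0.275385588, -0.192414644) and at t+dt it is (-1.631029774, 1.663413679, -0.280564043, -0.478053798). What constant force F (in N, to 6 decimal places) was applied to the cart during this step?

ẍ = (ẋ'−ẋ)/dt = (1.663413679−1.461577198)/0.026913 = 7.499591
θ̈ = (θ̇'−θ̇)/dt = (-0.478053798−-0.192414644)/0.026913 = -10.613427
sinθ=-0.271918, cosθ=0.962320
F = (M+m)·ẍ + m·l·cosθ·θ̈ − m·l·sinθ·θ̇² = 15.795323 + -3.469286 − -0.003420 = 12.329456

F = 12.329456 N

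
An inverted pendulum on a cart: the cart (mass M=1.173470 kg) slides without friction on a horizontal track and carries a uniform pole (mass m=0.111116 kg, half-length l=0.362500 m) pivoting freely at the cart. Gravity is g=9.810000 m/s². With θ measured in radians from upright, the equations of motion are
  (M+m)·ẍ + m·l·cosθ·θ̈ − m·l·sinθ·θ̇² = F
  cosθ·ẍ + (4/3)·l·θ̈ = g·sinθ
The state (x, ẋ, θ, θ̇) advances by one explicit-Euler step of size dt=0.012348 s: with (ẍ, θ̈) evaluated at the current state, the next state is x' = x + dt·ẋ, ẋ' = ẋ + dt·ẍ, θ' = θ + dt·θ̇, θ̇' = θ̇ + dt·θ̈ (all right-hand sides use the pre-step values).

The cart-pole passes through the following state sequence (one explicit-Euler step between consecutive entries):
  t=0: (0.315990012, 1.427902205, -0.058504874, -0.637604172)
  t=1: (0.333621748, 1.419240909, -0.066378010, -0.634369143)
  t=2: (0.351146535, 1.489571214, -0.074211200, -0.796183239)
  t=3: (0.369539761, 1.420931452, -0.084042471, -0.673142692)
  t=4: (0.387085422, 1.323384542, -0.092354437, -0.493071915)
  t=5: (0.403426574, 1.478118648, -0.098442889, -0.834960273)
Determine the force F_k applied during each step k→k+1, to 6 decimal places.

step 0→1:
  ẍ = (ẋ'−ẋ)/dt = (1.419240909−1.427902205)/0.012348 = -0.701433
  θ̈ = (θ̇'−θ̇)/dt = (-0.634369143−-0.637604172)/0.012348 = 0.261988
  sinθ=-0.058472, cosθ=0.998289
  F = (M+m)·ẍ + m·l·cosθ·θ̈ − m·l·sinθ·θ̇² = -0.901051 + 0.010535 − -0.000957 = -0.889559
step 1→2:
  ẍ = (ẋ'−ẋ)/dt = (1.489571214−1.419240909)/0.012348 = 5.695684
  θ̈ = (θ̇'−θ̇)/dt = (-0.796183239−-0.634369143)/0.012348 = -13.104478
  sinθ=-0.066329, cosθ=0.997798
  F = (M+m)·ẍ + m·l·cosθ·θ̈ − m·l·sinθ·θ̇² = 7.316596 + -0.526680 − -0.001075 = 6.790991
step 2→3:
  ẍ = (ẋ'−ẋ)/dt = (1.420931452−1.489571214)/0.012348 = -5.558776
  θ̈ = (θ̇'−θ̇)/dt = (-0.673142692−-0.796183239)/0.012348 = 9.964411
  sinθ=-0.074143, cosθ=0.997248
  F = (M+m)·ẍ + m·l·cosθ·θ̈ − m·l·sinθ·θ̇² = -7.140725 + 0.400257 − -0.001893 = -6.738575
step 3→4:
  ẍ = (ẋ'−ẋ)/dt = (1.323384542−1.420931452)/0.012348 = -7.899815
  θ̈ = (θ̇'−θ̇)/dt = (-0.493071915−-0.673142692)/0.012348 = 14.582991
  sinθ=-0.083944, cosθ=0.996471
  F = (M+m)·ẍ + m·l·cosθ·θ̈ − m·l·sinθ·θ̇² = -10.147991 + 0.585323 − -0.001532 = -9.561136
step 4→5:
  ẍ = (ẋ'−ẋ)/dt = (1.478118648−1.323384542)/0.012348 = 12.531107
  θ̈ = (θ̇'−θ̇)/dt = (-0.834960273−-0.493071915)/0.012348 = -27.687752
  sinθ=-0.092223, cosθ=0.995738
  F = (M+m)·ẍ + m·l·cosθ·θ̈ − m·l·sinθ·θ̇² = 16.097284 + -1.110497 − -0.000903 = 14.987690

F_0 = -0.889559 N
F_1 = 6.790991 N
F_2 = -6.738575 N
F_3 = -9.561136 N
F_4 = 14.987690 N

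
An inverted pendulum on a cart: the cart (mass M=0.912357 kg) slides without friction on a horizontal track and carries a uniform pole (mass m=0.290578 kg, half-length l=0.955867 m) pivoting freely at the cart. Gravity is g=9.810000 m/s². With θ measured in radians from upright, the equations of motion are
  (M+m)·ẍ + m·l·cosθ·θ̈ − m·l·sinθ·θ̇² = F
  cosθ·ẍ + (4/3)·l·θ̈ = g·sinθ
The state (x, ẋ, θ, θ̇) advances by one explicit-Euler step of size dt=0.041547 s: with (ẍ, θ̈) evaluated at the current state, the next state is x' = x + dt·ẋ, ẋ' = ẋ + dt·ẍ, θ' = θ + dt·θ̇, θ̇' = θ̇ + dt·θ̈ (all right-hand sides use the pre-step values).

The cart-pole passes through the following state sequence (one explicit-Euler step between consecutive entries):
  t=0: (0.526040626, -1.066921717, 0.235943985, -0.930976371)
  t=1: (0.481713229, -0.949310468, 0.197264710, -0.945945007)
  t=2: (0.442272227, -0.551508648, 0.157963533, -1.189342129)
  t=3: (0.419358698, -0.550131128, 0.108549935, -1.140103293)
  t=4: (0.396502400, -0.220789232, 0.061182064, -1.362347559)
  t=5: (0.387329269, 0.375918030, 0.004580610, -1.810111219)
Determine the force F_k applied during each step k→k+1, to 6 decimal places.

step 0→1:
  ẍ = (ẋ'−ẋ)/dt = (-0.949310468−-1.066921717)/0.041547 = 2.830800
  θ̈ = (θ̇'−θ̇)/dt = (-0.945945007−-0.930976371)/0.041547 = -0.360282
  sinθ=0.233761, cosθ=0.972294
  F = (M+m)·ẍ + m·l·cosθ·θ̈ − m·l·sinθ·θ̇² = 3.405268 + -0.097297 − 0.056274 = 3.251697
step 1→2:
  ẍ = (ẋ'−ẋ)/dt = (-0.551508648−-0.949310468)/0.041547 = 9.574742
  θ̈ = (θ̇'−θ̇)/dt = (-1.189342129−-0.945945007)/0.041547 = -5.858356
  sinθ=0.195988, cosθ=0.980606
  F = (M+m)·ẍ + m·l·cosθ·θ̈ − m·l·sinθ·θ̇² = 11.517793 + -1.595624 − 0.048710 = 9.873458
step 2→3:
  ẍ = (ẋ'−ẋ)/dt = (-0.550131128−-0.551508648)/0.041547 = 0.033156
  θ̈ = (θ̇'−θ̇)/dt = (-1.140103293−-1.189342129)/0.041547 = 1.185136
  sinθ=0.157307, cosθ=0.987550
  F = (M+m)·ẍ + m·l·cosθ·θ̈ − m·l·sinθ·θ̇² = 0.039884 + 0.325078 − 0.061805 = 0.303157
step 3→4:
  ẍ = (ẋ'−ẋ)/dt = (-0.220789232−-0.550131128)/0.041547 = 7.926972
  θ̈ = (θ̇'−θ̇)/dt = (-1.362347559−-1.140103293)/0.041547 = -5.349225
  sinθ=0.108337, cosθ=0.994114
  F = (M+m)·ẍ + m·l·cosθ·θ̈ − m·l·sinθ·θ̇² = 9.535632 + -1.477023 − 0.039113 = 8.019495
step 4→5:
  ẍ = (ẋ'−ẋ)/dt = (0.375918030−-0.220789232)/0.041547 = 14.362223
  θ̈ = (θ̇'−θ̇)/dt = (-1.810111219−-1.362347559)/0.041547 = -10.777280
  sinθ=0.061144, cosθ=0.998129
  F = (M+m)·ẍ + m·l·cosθ·θ̈ − m·l·sinθ·θ̇² = 17.276820 + -2.987831 − 0.031520 = 14.257469

F_0 = 3.251697 N
F_1 = 9.873458 N
F_2 = 0.303157 N
F_3 = 8.019495 N
F_4 = 14.257469 N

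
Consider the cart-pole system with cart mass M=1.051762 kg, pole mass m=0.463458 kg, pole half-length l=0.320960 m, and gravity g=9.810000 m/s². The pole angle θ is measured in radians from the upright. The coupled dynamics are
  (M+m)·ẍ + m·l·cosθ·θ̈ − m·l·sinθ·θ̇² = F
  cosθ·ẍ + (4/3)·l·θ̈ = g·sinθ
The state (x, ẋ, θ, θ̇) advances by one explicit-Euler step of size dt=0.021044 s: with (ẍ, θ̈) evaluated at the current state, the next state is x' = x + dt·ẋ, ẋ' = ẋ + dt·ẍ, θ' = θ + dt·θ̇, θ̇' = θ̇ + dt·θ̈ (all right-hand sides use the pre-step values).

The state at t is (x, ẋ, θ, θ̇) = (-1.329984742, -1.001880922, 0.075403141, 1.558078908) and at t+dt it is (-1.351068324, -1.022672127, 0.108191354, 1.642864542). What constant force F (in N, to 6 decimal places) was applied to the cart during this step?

ẍ = (ẋ'−ẋ)/dt = (-1.022672127−-1.001880922)/0.021044 = -0.987987
θ̈ = (θ̇'−θ̇)/dt = (1.642864542−1.558078908)/0.021044 = 4.028969
sinθ=0.075332, cosθ=0.997159
F = (M+m)·ẍ + m·l·cosθ·θ̈ − m·l·sinθ·θ̇² = -1.497018 + 0.597612 − 0.027203 = -0.926609

F = -0.926609 N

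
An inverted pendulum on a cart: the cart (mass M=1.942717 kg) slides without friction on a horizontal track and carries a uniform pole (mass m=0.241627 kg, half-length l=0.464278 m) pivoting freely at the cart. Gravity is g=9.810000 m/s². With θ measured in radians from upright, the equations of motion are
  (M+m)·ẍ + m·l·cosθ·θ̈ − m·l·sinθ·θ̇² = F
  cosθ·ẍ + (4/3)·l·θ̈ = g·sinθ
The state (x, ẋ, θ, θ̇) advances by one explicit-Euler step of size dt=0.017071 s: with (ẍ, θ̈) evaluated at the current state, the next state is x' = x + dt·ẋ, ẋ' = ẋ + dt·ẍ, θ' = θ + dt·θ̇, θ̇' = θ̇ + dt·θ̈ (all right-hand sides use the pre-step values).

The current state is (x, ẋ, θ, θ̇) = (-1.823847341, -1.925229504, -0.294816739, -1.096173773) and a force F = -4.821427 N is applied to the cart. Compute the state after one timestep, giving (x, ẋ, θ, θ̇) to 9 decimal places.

(-1.856712934, -1.962158081, -0.313529521, -1.117698346)

sinθ=-0.290564501, cosθ=0.956855408
temp = (F + m·l·θ̇²·sinθ)/(M+m) = (-4.821427 + -0.039167417)/2.184344 = -2.225196406
θ̈ = (g·sinθ − cosθ·temp)/(l·(4/3 − m·cos²θ/(M+m))) = -1.260885306
ẍ = temp − m·l·θ̈·cosθ/(M+m) = -2.163234548
Euler: x'=-1.823847341+0.017071·-1.925229504=-1.856712934, ẋ'=-1.925229504+0.017071·-2.163234548=-1.962158081
       θ'=-0.294816739+0.017071·-1.096173773=-0.313529521, θ̇'=-1.096173773+0.017071·-1.260885306=-1.117698346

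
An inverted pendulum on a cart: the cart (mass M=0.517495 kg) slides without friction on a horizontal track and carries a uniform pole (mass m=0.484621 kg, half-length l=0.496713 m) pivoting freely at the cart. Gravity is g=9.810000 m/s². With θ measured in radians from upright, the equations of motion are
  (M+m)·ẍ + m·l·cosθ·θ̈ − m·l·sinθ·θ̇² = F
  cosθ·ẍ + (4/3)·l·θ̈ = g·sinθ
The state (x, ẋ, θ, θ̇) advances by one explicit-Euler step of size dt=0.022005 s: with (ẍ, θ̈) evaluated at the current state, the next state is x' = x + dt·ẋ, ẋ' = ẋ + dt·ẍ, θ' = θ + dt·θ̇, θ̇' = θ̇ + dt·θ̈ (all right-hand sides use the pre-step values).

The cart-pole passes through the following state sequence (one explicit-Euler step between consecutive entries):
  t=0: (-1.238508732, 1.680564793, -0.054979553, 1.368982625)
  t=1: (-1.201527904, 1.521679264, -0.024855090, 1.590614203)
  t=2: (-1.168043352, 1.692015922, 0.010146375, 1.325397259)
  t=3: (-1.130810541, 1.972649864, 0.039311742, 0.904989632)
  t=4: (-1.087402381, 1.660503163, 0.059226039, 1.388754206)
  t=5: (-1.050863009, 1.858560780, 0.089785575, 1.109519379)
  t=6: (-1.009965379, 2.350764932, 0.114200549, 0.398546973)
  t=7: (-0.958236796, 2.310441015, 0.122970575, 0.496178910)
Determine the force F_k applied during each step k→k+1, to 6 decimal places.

step 0→1:
  ẍ = (ẋ'−ẋ)/dt = (1.521679264−1.680564793)/0.022005 = -7.220428
  θ̈ = (θ̇'−θ̇)/dt = (1.590614203−1.368982625)/0.022005 = 10.071874
  sinθ=-0.054952, cosθ=0.998489
  F = (M+m)·ẍ + m·l·cosθ·θ̈ − m·l·sinθ·θ̇² = -7.235707 + 2.420813 − -0.024791 = -4.790103
step 1→2:
  ẍ = (ẋ'−ẋ)/dt = (1.692015922−1.521679264)/0.022005 = 7.740816
  θ̈ = (θ̇'−θ̇)/dt = (1.325397259−1.590614203)/0.022005 = -12.052576
  sinθ=-0.024853, cosθ=0.999691
  F = (M+m)·ẍ + m·l·cosθ·θ̈ − m·l·sinθ·θ̇² = 7.757196 + -2.900371 − -0.015136 = 4.871961
step 2→3:
  ẍ = (ẋ'−ẋ)/dt = (1.972649864−1.692015922)/0.022005 = 12.753190
  θ̈ = (θ̇'−θ̇)/dt = (0.904989632−1.325397259)/0.022005 = -19.105096
  sinθ=0.010146, cosθ=0.999949
  F = (M+m)·ẍ + m·l·cosθ·θ̈ − m·l·sinθ·θ̇² = 12.780176 + -4.598695 − 0.004290 = 8.177190
step 3→4:
  ẍ = (ẋ'−ẋ)/dt = (1.660503163−1.972649864)/0.022005 = -14.185262
  θ̈ = (θ̇'−θ̇)/dt = (1.388754206−0.904989632)/0.022005 = 21.984302
  sinθ=0.039302, cosθ=0.999227
  F = (M+m)·ẍ + m·l·cosθ·θ̈ − m·l·sinθ·θ̇² = -14.215279 + 5.287919 − 0.007748 = -8.935108
step 4→5:
  ẍ = (ẋ'−ẋ)/dt = (1.858560780−1.660503163)/0.022005 = 9.000573
  θ̈ = (θ̇'−θ̇)/dt = (1.109519379−1.388754206)/0.022005 = -12.689608
  sinθ=0.059191, cosθ=0.998247
  F = (M+m)·ẍ + m·l·cosθ·θ̈ − m·l·sinθ·θ̇² = 9.019619 + -3.049256 − 0.027480 = 5.942883
step 5→6:
  ẍ = (ẋ'−ẋ)/dt = (2.350764932−1.858560780)/0.022005 = 22.367832
  θ̈ = (θ̇'−θ̇)/dt = (0.398546973−1.109519379)/0.022005 = -32.309584
  sinθ=0.089665, cosθ=0.995972
  F = (M+m)·ẍ + m·l·cosθ·θ̈ − m·l·sinθ·θ̇² = 22.415163 + -7.746156 − 0.026571 = 14.642436
step 6→7:
  ẍ = (ẋ'−ẋ)/dt = (2.310441015−2.350764932)/0.022005 = -1.832489
  θ̈ = (θ̇'−θ̇)/dt = (0.496178910−0.398546973)/0.022005 = 4.436807
  sinθ=0.113952, cosθ=0.993486
  F = (M+m)·ẍ + m·l·cosθ·θ̈ − m·l·sinθ·θ̇² = -1.836366 + 1.061060 − 0.004357 = -0.779663

F_0 = -4.790103 N
F_1 = 4.871961 N
F_2 = 8.177190 N
F_3 = -8.935108 N
F_4 = 5.942883 N
F_5 = 14.642436 N
F_6 = -0.779663 N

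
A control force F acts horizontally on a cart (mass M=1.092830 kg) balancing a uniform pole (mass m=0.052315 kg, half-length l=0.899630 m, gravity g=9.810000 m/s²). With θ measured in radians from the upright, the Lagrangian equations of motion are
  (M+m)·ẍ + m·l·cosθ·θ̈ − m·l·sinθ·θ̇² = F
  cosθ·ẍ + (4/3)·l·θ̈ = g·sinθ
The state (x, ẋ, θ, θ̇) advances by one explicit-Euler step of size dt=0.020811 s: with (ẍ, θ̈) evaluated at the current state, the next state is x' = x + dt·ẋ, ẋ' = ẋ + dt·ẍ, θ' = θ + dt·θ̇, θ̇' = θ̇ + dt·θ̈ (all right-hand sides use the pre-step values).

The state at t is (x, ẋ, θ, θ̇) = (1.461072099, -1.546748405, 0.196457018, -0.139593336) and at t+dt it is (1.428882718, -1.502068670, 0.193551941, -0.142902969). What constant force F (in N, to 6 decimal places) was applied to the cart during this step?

F = 2.451025 N

ẍ = (ẋ'−ẋ)/dt = (-1.502068670−-1.546748405)/0.020811 = 2.146929
θ̈ = (θ̇'−θ̇)/dt = (-0.142902969−-0.139593336)/0.020811 = -0.159033
sinθ=0.195196, cosθ=0.980764
F = (M+m)·ẍ + m·l·cosθ·θ̈ − m·l·sinθ·θ̇² = 2.458545 + -0.007341 − 0.000179 = 2.451025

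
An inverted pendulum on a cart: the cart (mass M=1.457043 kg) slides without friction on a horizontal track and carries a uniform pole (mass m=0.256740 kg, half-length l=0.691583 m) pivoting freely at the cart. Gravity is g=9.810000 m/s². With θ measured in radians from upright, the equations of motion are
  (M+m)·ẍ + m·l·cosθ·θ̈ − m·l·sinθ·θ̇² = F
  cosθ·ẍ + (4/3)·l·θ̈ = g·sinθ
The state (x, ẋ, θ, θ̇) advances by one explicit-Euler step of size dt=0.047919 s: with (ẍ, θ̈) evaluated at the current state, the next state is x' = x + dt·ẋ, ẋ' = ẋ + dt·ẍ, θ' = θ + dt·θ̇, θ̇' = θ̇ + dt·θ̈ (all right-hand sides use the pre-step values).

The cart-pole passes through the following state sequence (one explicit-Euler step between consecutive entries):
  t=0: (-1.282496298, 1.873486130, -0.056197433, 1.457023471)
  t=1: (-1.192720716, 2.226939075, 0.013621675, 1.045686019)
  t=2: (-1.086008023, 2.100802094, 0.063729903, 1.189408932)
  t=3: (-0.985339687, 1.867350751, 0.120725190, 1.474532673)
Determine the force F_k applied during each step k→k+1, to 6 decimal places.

step 0→1:
  ẍ = (ẋ'−ẋ)/dt = (2.226939075−1.873486130)/0.047919 = 7.376050
  θ̈ = (θ̇'−θ̇)/dt = (1.045686019−1.457023471)/0.047919 = -8.584016
  sinθ=-0.056168, cosθ=0.998421
  F = (M+m)·ẍ + m·l·cosθ·θ̈ − m·l·sinθ·θ̇² = 12.640949 + -1.521746 − -0.021172 = 11.140375
step 1→2:
  ẍ = (ẋ'−ẋ)/dt = (2.100802094−2.226939075)/0.047919 = -2.632296
  θ̈ = (θ̇'−θ̇)/dt = (1.189408932−1.045686019)/0.047919 = 2.999289
  sinθ=0.013621, cosθ=0.999907
  F = (M+m)·ẍ + m·l·cosθ·θ̈ − m·l·sinθ·θ̇² = -4.511184 + 0.532495 − 0.002645 = -3.981333
step 2→3:
  ẍ = (ẋ'−ẋ)/dt = (1.867350751−2.100802094)/0.047919 = -4.871791
  θ̈ = (θ̇'−θ̇)/dt = (1.474532673−1.189408932)/0.047919 = 5.950119
  sinθ=0.063687, cosθ=0.997970
  F = (M+m)·ẍ + m·l·cosθ·θ̈ − m·l·sinθ·θ̇² = -8.349192 + 1.054341 − 0.015997 = -7.310849

F_0 = 11.140375 N
F_1 = -3.981333 N
F_2 = -7.310849 N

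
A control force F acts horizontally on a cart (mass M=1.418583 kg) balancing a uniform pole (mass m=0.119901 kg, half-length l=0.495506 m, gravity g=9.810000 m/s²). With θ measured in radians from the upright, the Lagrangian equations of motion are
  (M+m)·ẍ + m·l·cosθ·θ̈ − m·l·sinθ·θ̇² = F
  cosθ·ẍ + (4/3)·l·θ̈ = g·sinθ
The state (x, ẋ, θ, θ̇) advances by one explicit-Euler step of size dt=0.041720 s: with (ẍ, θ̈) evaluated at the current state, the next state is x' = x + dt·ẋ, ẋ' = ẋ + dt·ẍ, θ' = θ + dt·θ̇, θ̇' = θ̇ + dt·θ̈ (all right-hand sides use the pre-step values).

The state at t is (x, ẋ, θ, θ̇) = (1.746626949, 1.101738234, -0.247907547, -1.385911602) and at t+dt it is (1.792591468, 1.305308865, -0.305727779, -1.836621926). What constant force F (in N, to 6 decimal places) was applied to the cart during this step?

ẍ = (ẋ'−ẋ)/dt = (1.305308865−1.101738234)/0.041720 = 4.879449
θ̈ = (θ̇'−θ̇)/dt = (-1.836621926−-1.385911602)/0.041720 = -10.803220
sinθ=-0.245376, cosθ=0.969428
F = (M+m)·ẍ + m·l·cosθ·θ̈ − m·l·sinθ·θ̇² = 7.506955 + -0.622215 − -0.028001 = 6.912741

F = 6.912741 N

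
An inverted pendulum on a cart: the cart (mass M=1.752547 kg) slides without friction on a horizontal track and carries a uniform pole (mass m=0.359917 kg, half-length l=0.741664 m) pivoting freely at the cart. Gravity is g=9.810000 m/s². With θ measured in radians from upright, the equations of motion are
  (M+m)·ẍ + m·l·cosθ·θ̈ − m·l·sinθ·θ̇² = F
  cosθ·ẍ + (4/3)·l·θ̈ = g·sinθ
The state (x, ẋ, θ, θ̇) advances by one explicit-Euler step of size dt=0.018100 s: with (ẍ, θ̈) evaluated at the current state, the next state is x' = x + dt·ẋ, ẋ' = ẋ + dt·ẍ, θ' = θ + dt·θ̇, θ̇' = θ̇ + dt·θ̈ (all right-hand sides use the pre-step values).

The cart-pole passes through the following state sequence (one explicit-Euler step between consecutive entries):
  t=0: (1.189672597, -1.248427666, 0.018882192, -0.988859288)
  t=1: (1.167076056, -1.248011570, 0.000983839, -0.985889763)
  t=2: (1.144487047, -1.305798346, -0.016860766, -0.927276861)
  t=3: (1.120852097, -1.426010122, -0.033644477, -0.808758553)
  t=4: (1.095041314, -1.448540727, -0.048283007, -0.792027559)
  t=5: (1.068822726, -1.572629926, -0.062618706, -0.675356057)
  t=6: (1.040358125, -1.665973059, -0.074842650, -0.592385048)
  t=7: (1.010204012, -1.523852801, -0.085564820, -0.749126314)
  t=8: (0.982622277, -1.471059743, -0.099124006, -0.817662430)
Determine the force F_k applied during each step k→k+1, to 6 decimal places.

step 0→1:
  ẍ = (ẋ'−ẋ)/dt = (-1.248011570−-1.248427666)/0.018100 = 0.022989
  θ̈ = (θ̇'−θ̇)/dt = (-0.985889763−-0.988859288)/0.018100 = 0.164062
  sinθ=0.018881, cosθ=0.999822
  F = (M+m)·ẍ + m·l·cosθ·θ̈ − m·l·sinθ·θ̇² = 0.048563 + 0.043787 − 0.004928 = 0.087421
step 1→2:
  ẍ = (ẋ'−ẋ)/dt = (-1.305798346−-1.248011570)/0.018100 = -3.192640
  θ̈ = (θ̇'−θ̇)/dt = (-0.927276861−-0.985889763)/0.018100 = 3.238282
  sinθ=0.000984, cosθ=1.000000
  F = (M+m)·ẍ + m·l·cosθ·θ̈ − m·l·sinθ·θ̇² = -6.744336 + 0.864418 − 0.000255 = -5.880173
step 2→3:
  ẍ = (ẋ'−ẋ)/dt = (-1.426010122−-1.305798346)/0.018100 = -6.641535
  θ̈ = (θ̇'−θ̇)/dt = (-0.808758553−-0.927276861)/0.018100 = 6.547973
  sinθ=-0.016860, cosθ=0.999858
  F = (M+m)·ẍ + m·l·cosθ·θ̈ − m·l·sinθ·θ̇² = -14.030003 + 1.747651 − -0.003870 = -12.278482
step 3→4:
  ẍ = (ẋ'−ẋ)/dt = (-1.448540727−-1.426010122)/0.018100 = -1.244785
  θ̈ = (θ̇'−θ̇)/dt = (-0.792027559−-0.808758553)/0.018100 = 0.924364
  sinθ=-0.033638, cosθ=0.999434
  F = (M+m)·ẍ + m·l·cosθ·θ̈ − m·l·sinθ·θ̇² = -2.629563 + 0.246608 − -0.005873 = -2.377082
step 4→5:
  ẍ = (ẋ'−ẋ)/dt = (-1.572629926−-1.448540727)/0.018100 = -6.855757
  θ̈ = (θ̇'−θ̇)/dt = (-0.675356057−-0.792027559)/0.018100 = 6.445939
  sinθ=-0.048264, cosθ=0.998835
  F = (M+m)·ẍ + m·l·cosθ·θ̈ − m·l·sinθ·θ̇² = -14.482539 + 1.718658 − -0.008082 = -12.755800
step 5→6:
  ẍ = (ẋ'−ẋ)/dt = (-1.665973059−-1.572629926)/0.018100 = -5.157079
  θ̈ = (θ̇'−θ̇)/dt = (-0.592385048−-0.675356057)/0.018100 = 4.584034
  sinθ=-0.062578, cosθ=0.998040
  F = (M+m)·ẍ + m·l·cosθ·θ̈ − m·l·sinθ·θ̇² = -10.894144 + 1.221252 − -0.007619 = -9.665273
step 6→7:
  ẍ = (ẋ'−ẋ)/dt = (-1.523852801−-1.665973059)/0.018100 = 7.851948
  θ̈ = (θ̇'−θ̇)/dt = (-0.749126314−-0.592385048)/0.018100 = -8.659738
  sinθ=-0.074773, cosθ=0.997201
  F = (M+m)·ẍ + m·l·cosθ·θ̈ − m·l·sinθ·θ̇² = 16.586957 + -2.305138 − -0.007004 = 14.288824
step 7→8:
  ẍ = (ẋ'−ẋ)/dt = (-1.471059743−-1.523852801)/0.018100 = 2.916743
  θ̈ = (θ̇'−θ̇)/dt = (-0.817662430−-0.749126314)/0.018100 = -3.786526
  sinθ=-0.085460, cosθ=0.996342
  F = (M+m)·ẍ + m·l·cosθ·θ̈ − m·l·sinθ·θ̇² = 6.161516 + -1.007068 − -0.012802 = 5.167250

F_0 = 0.087421 N
F_1 = -5.880173 N
F_2 = -12.278482 N
F_3 = -2.377082 N
F_4 = -12.755800 N
F_5 = -9.665273 N
F_6 = 14.288824 N
F_7 = 5.167250 N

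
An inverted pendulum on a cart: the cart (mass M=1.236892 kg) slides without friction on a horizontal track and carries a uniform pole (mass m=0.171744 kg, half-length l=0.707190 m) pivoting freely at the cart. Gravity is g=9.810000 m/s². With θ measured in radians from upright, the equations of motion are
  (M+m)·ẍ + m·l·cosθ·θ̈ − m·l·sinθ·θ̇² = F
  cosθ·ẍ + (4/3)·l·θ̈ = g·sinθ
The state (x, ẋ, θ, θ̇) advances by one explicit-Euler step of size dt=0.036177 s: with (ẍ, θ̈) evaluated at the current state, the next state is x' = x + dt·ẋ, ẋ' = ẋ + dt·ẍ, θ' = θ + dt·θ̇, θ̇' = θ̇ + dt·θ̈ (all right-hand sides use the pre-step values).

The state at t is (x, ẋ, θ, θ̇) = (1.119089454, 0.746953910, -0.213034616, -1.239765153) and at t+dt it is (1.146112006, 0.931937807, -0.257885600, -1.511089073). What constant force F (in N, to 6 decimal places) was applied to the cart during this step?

F = 6.351936 N

ẍ = (ẋ'−ẋ)/dt = (0.931937807−0.746953910)/0.036177 = 5.113301
θ̈ = (θ̇'−θ̇)/dt = (-1.511089073−-1.239765153)/0.036177 = -7.499901
sinθ=-0.211427, cosθ=0.977394
F = (M+m)·ẍ + m·l·cosθ·θ̈ − m·l·sinθ·θ̇² = 7.202780 + -0.890313 − -0.039469 = 6.351936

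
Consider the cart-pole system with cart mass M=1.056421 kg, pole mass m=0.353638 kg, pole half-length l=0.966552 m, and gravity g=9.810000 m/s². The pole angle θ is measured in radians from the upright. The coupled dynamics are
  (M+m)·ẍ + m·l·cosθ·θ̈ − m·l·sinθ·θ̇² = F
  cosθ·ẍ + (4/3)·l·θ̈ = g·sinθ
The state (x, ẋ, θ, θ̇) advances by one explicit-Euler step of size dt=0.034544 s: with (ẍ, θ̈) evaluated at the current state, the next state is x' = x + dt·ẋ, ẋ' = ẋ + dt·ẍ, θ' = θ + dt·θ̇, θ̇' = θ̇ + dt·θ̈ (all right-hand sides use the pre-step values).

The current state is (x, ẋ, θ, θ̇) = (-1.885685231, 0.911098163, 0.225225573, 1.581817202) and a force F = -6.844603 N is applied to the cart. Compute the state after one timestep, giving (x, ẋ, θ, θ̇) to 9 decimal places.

sinθ=0.223326244, cosθ=0.974743755
temp = (F + m·l·θ̇²·sinθ)/(M+m) = (-6.844603 + 0.191001377)/1.410059 = -4.718668951
θ̈ = (g·sinθ − cosθ·temp)/(l·(4/3 − m·cos²θ/(M+m))) = 6.415540202
ẍ = temp − m·l·θ̈·cosθ/(M+m) = -6.234568966
Euler: x'=-1.885685231+0.034544·0.911098163=-1.854212256, ẋ'=0.911098163+0.034544·-6.234568966=0.695731213
       θ'=0.225225573+0.034544·1.581817202=0.279867866, θ̇'=1.581817202+0.034544·6.415540202=1.803435623

(-1.854212256, 0.695731213, 0.279867866, 1.803435623)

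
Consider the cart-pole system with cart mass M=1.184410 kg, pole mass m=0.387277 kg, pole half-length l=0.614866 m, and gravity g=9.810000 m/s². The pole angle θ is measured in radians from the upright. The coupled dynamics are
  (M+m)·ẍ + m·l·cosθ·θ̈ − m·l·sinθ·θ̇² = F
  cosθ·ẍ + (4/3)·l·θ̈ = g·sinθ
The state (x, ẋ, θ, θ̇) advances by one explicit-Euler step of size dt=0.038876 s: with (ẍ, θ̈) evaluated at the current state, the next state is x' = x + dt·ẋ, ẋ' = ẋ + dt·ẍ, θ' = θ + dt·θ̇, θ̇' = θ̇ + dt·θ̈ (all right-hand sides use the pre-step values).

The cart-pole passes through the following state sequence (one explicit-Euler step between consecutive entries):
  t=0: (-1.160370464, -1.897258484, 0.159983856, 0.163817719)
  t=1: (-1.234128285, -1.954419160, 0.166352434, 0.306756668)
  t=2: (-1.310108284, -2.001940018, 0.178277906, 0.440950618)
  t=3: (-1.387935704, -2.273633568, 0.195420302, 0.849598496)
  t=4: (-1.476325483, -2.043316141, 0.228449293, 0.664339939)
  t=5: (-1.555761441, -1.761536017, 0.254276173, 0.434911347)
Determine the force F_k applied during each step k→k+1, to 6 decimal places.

F_0 = -1.447572 N
F_1 = -1.114275 N
F_2 = -8.528914 N
F_3 = 8.164797 N
F_4 = 9.999279 N

step 0→1:
  ẍ = (ẋ'−ẋ)/dt = (-1.954419160−-1.897258484)/0.038876 = -1.470333
  θ̈ = (θ̇'−θ̇)/dt = (0.306756668−0.163817719)/0.038876 = 3.676792
  sinθ=0.159302, cosθ=0.987230
  F = (M+m)·ẍ + m·l·cosθ·θ̈ − m·l·sinθ·θ̇² = -2.310904 + 0.864350 − 0.001018 = -1.447572
step 1→2:
  ẍ = (ẋ'−ẋ)/dt = (-2.001940018−-1.954419160)/0.038876 = -1.222370
  θ̈ = (θ̇'−θ̇)/dt = (0.440950618−0.306756668)/0.038876 = 3.451846
  sinθ=0.165586, cosθ=0.986195
  F = (M+m)·ẍ + m·l·cosθ·θ̈ − m·l·sinθ·θ̇² = -1.921183 + 0.810618 − 0.003710 = -1.114275
step 2→3:
  ẍ = (ẋ'−ẋ)/dt = (-2.273633568−-2.001940018)/0.038876 = -6.988722
  θ̈ = (θ̇'−θ̇)/dt = (0.849598496−0.440950618)/0.038876 = 10.511572
  sinθ=0.177335, cosθ=0.984151
  F = (M+m)·ẍ + m·l·cosθ·θ̈ − m·l·sinθ·θ̇² = -10.984083 + 2.463380 − 0.008211 = -8.528914
step 3→4:
  ẍ = (ẋ'−ẋ)/dt = (-2.043316141−-2.273633568)/0.038876 = 5.924412
  θ̈ = (θ̇'−θ̇)/dt = (0.664339939−0.849598496)/0.038876 = -4.765371
  sinθ=0.194179, cosθ=0.980966
  F = (M+m)·ẍ + m·l·cosθ·θ̈ − m·l·sinθ·θ̇² = 9.311321 + -1.113148 − 0.033376 = 8.164797
step 4→5:
  ẍ = (ẋ'−ẋ)/dt = (-1.761536017−-2.043316141)/0.038876 = 7.248177
  θ̈ = (θ̇'−θ̇)/dt = (0.434911347−0.664339939)/0.038876 = -5.901548
  sinθ=0.226467, cosθ=0.974019
  F = (M+m)·ẍ + m·l·cosθ·θ̈ − m·l·sinθ·θ̇² = 11.391865 + -1.368786 − 0.023801 = 9.999279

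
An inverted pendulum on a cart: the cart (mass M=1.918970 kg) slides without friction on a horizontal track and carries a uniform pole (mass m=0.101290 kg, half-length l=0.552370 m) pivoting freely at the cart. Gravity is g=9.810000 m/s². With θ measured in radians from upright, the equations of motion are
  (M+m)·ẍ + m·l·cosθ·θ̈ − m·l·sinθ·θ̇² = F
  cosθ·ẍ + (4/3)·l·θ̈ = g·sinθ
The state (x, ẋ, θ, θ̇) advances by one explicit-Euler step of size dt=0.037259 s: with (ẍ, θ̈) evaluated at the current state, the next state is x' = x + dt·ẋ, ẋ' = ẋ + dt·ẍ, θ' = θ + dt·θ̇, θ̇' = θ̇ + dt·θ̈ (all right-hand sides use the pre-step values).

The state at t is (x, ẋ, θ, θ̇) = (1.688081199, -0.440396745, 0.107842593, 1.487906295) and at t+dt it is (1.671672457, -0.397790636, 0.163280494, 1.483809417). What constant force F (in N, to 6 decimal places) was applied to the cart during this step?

F = 2.290743 N

ẍ = (ẋ'−ẋ)/dt = (-0.397790636−-0.440396745)/0.037259 = 1.143512
θ̈ = (θ̇'−θ̇)/dt = (1.483809417−1.487906295)/0.037259 = -0.109957
sinθ=0.107634, cosθ=0.994191
F = (M+m)·ẍ + m·l·cosθ·θ̈ − m·l·sinθ·θ̇² = 2.310191 + -0.006116 − 0.013332 = 2.290743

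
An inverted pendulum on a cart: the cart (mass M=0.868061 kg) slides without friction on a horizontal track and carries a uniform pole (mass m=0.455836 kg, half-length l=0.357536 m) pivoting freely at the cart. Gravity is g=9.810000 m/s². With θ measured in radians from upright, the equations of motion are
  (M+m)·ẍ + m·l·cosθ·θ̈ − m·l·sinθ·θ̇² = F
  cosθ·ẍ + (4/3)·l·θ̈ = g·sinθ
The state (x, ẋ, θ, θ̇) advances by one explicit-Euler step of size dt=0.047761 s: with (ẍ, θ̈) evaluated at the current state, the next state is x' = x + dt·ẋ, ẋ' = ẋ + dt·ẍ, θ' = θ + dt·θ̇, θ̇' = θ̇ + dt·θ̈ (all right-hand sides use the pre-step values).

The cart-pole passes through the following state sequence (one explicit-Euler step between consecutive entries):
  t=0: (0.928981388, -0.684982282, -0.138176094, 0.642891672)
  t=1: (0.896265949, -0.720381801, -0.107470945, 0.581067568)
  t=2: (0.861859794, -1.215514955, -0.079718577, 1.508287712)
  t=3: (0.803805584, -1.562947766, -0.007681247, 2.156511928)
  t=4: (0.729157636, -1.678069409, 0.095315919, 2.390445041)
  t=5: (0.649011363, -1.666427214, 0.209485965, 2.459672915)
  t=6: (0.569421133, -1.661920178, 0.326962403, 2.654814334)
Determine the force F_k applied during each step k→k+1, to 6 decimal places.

F_0 = -1.180924 N
F_1 = -10.573040 N
F_2 = -7.396086 N
F_3 = -2.387018 N
F_4 = 0.469238 N
F_5 = 0.571218 N

step 0→1:
  ẍ = (ẋ'−ẋ)/dt = (-0.720381801−-0.684982282)/0.047761 = -0.741180
  θ̈ = (θ̇'−θ̇)/dt = (0.581067568−0.642891672)/0.047761 = -1.294447
  sinθ=-0.137737, cosθ=0.990469
  F = (M+m)·ẍ + m·l·cosθ·θ̈ − m·l·sinθ·θ̇² = -0.981247 + -0.208955 − -0.009278 = -1.180924
step 1→2:
  ẍ = (ẋ'−ẋ)/dt = (-1.215514955−-0.720381801)/0.047761 = -10.366893
  θ̈ = (θ̇'−θ̇)/dt = (1.508287712−0.581067568)/0.047761 = 19.413751
  sinθ=-0.107264, cosθ=0.994231
  F = (M+m)·ẍ + m·l·cosθ·θ̈ − m·l·sinθ·θ̇² = -13.724698 + 3.145755 − -0.005903 = -10.573040
step 2→3:
  ẍ = (ẋ'−ẋ)/dt = (-1.562947766−-1.215514955)/0.047761 = -7.274404
  θ̈ = (θ̇'−θ̇)/dt = (2.156511928−1.508287712)/0.047761 = 13.572250
  sinθ=-0.079634, cosθ=0.996824
  F = (M+m)·ẍ + m·l·cosθ·θ̈ − m·l·sinθ·θ̇² = -9.630562 + 2.204950 − -0.029525 = -7.396086
step 3→4:
  ẍ = (ẋ'−ẋ)/dt = (-1.678069409−-1.562947766)/0.047761 = -2.410369
  θ̈ = (θ̇'−θ̇)/dt = (2.390445041−2.156511928)/0.047761 = 4.897994
  sinθ=-0.007681, cosθ=0.999970
  F = (M+m)·ẍ + m·l·cosθ·θ̈ − m·l·sinθ·θ̇² = -3.191081 + 0.798241 − -0.005822 = -2.387018
step 4→5:
  ẍ = (ẋ'−ẋ)/dt = (-1.666427214−-1.678069409)/0.047761 = 0.243759
  θ̈ = (θ̇'−θ̇)/dt = (2.459672915−2.390445041)/0.047761 = 1.449464
  sinθ=0.095172, cosθ=0.995461
  F = (M+m)·ẍ + m·l·cosθ·θ̈ − m·l·sinθ·θ̇² = 0.322712 + 0.235158 − 0.088633 = 0.469238
step 5→6:
  ẍ = (ẋ'−ẋ)/dt = (-1.661920178−-1.666427214)/0.047761 = 0.094366
  θ̈ = (θ̇'−θ̇)/dt = (2.654814334−2.459672915)/0.047761 = 4.085790
  sinθ=0.207957, cosθ=0.978138
  F = (M+m)·ẍ + m·l·cosθ·θ̈ − m·l·sinθ·θ̇² = 0.124931 + 0.651335 − 0.205049 = 0.571218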